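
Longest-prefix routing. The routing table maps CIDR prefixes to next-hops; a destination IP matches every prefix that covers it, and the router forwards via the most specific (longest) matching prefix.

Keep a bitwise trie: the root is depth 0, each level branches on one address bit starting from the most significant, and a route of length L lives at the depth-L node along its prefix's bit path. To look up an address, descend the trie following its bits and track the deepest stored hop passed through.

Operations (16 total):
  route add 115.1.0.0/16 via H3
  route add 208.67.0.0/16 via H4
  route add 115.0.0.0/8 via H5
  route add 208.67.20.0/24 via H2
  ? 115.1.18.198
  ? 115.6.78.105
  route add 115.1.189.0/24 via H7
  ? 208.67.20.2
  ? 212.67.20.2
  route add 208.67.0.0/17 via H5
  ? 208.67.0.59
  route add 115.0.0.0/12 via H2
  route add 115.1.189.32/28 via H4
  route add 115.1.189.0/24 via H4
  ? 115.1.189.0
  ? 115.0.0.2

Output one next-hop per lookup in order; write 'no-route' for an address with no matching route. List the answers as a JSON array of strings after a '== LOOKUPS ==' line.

Apply in order:
  add 115.1.0.0/16 -> H3 at depth 16
  add 208.67.0.0/16 -> H4 at depth 16
  add 115.0.0.0/8 -> H5 at depth 8
  add 208.67.20.0/24 -> H2 at depth 24
  Q 115.1.18.198: descend 0111001100000001 ; hops seen [H5,H3] ; pick H3
  Q 115.6.78.105: descend 0111001100000 ; hops seen [H5] ; pick H5
  add 115.1.189.0/24 -> H7 at depth 24
  Q 208.67.20.2: descend 110100000100001100010100 ; hops seen [H4,H2] ; pick H2
  Q 212.67.20.2: descend 11010 ; hops seen [∅] ; pick no-route
  add 208.67.0.0/17 -> H5 at depth 17
  Q 208.67.0.59: descend 1101000001000011000 ; hops seen [H4,H5] ; pick H5
  add 115.0.0.0/12 -> H2 at depth 12
  add 115.1.189.32/28 -> H4 at depth 28
  add 115.1.189.0/24 -> H4 at depth 24
  Q 115.1.189.0: descend 01110011000000011011110100 ; hops seen [H5,H2,H3,H4] ; pick H4
  Q 115.0.0.2: descend 011100110000000 ; hops seen [H5,H2] ; pick H2

== LOOKUPS ==
["H3","H5","H2","no-route","H5","H4","H2"]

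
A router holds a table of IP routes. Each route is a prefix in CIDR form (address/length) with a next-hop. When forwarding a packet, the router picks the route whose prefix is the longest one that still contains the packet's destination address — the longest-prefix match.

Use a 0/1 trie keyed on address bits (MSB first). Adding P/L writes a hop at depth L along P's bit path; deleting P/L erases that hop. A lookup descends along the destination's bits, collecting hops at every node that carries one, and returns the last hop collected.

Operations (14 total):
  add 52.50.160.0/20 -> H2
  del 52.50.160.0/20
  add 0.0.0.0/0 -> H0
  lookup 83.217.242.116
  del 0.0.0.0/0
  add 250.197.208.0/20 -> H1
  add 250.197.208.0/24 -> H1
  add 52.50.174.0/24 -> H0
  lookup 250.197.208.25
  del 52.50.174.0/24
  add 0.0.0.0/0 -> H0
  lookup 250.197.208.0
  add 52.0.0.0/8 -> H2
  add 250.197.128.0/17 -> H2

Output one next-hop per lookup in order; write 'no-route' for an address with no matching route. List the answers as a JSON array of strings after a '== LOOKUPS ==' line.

Apply in order:
  add 52.50.160.0/20 -> H2 at depth 20
  del 52.50.160.0/20 (clear depth 20)
  add 0.0.0.0/0 -> H0 at depth 0
  ? 83.217.242.116  path d0:H0→d1:-  best=H0
  del 0.0.0.0/0 (clear depth 0)
  add 250.197.208.0/20 -> H1 at depth 20
  add 250.197.208.0/24 -> H1 at depth 24
  add 52.50.174.0/24 -> H0 at depth 24
  ? 250.197.208.25  path d0:-→d1:-→d2:-→d3:-→d4:-→d5:-→d6:-→d7:-→d8:-→d9:-→d10:-→d11:-→d12:-→d13:-→d14:-→d15:-→d16:-→d17:-→d18:-→d19:-→d20:H1→d21:-→d22:-→d23:-→d24:H1  best=H1
  del 52.50.174.0/24 (clear depth 24)
  add 0.0.0.0/0 -> H0 at depth 0
  ? 250.197.208.0  path d0:H0→d1:-→d2:-→d3:-→d4:-→d5:-→d6:-→d7:-→d8:-→d9:-→d10:-→d11:-→d12:-→d13:-→d14:-→d15:-→d16:-→d17:-→d18:-→d19:-→d20:H1→d21:-→d22:-→d23:-→d24:H1  best=H1
  add 52.0.0.0/8 -> H2 at depth 8
  add 250.197.128.0/17 -> H2 at depth 17

== LOOKUPS ==
["H0","H1","H1"]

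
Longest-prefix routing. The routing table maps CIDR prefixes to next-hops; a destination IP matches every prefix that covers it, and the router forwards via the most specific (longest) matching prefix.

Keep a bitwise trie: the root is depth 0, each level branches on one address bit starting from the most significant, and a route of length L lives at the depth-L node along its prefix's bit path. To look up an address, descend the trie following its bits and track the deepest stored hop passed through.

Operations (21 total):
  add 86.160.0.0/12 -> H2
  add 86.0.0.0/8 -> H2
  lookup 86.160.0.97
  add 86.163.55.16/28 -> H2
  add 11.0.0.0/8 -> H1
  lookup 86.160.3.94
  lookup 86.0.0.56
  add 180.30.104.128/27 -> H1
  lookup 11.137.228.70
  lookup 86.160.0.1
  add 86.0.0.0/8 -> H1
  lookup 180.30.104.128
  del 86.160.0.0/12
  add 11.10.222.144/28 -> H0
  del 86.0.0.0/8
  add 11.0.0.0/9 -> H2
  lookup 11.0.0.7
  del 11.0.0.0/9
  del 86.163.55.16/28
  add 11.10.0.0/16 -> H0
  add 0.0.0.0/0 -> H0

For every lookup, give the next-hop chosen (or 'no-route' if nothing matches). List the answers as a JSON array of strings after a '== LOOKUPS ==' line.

Trace:
  add 86.160.0.0/12 -> H2 at depth 12
  add 86.0.0.0/8 -> H2 at depth 8
  Q 86.160.0.97: descend 010101101010 ; hops seen [H2,H2] ; pick H2
  add 86.163.55.16/28 -> H2 at depth 28
  add 11.0.0.0/8 -> H1 at depth 8
  Q 86.160.3.94: descend 01010110101000 ; hops seen [H2,H2] ; pick H2
  Q 86.0.0.56: descend 01010110 ; hops seen [H2] ; pick H2
  add 180.30.104.128/27 -> H1 at depth 27
  Q 11.137.228.70: descend 00001011 ; hops seen [H1] ; pick H1
  Q 86.160.0.1: descend 01010110101000 ; hops seen [H2,H2] ; pick H2
  add 86.0.0.0/8 -> H1 at depth 8
  Q 180.30.104.128: descend 101101000001111001101000100 ; hops seen [H1] ; pick H1
  - 86.160.0.0/12 clear@12
  add 11.10.222.144/28 -> H0 at depth 28
  - 86.0.0.0/8 clear@8
  add 11.0.0.0/9 -> H2 at depth 9
  Q 11.0.0.7: descend 000010110000 ; hops seen [H1,H2] ; pick H2
  - 11.0.0.0/9 clear@9
  - 86.163.55.16/28 clear@28
  add 11.10.0.0/16 -> H0 at depth 16
  add 0.0.0.0/0 -> H0 at depth 0

== LOOKUPS ==
["H2","H2","H2","H1","H2","H1","H2"]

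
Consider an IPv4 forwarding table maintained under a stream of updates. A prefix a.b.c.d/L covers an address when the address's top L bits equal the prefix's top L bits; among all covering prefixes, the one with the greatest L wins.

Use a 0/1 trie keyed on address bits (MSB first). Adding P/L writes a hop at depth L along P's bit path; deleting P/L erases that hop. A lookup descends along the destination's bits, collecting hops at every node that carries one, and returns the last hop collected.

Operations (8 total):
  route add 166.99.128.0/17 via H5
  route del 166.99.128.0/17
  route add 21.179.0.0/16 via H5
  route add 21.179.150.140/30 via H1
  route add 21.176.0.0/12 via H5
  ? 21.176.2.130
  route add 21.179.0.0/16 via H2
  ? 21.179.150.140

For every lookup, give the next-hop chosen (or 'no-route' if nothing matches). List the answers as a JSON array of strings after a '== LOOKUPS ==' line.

Process each operation:
  + 166.99.128.0/17 (H5) depth=17
  - 166.99.128.0/17 clear@17
  + 21.179.0.0/16 (H5) depth=16
  + 21.179.150.140/30 (H1) depth=30
  + 21.176.0.0/12 (H5) depth=12
  lookup 21.176.2.130: bits 00010101101100 walk d0:-→d1:-→d2:-→d3:-→d4:-→d5:-→d6:-→d7:-→d8:-→d9:-→d10:-→d11:-→d12:H5→d13:-→d14:- -> H5
  + 21.179.0.0/16 (H2) depth=16
  lookup 21.179.150.140: bits 000101011011001110010110100011 walk d0:-→d1:-→d2:-→d3:-→d4:-→d5:-→d6:-→d7:-→d8:-→d9:-→d10:-→d11:-→d12:H5→d13:-→d14:-→d15:-→d16:H2→d17:-→d18:-→d19:-→d20:-→d21:-→d22:-→d23:-→d24:-→d25:-→d26:-→d27:-→d28:-→d29:-→d30:H1 -> H1

== LOOKUPS ==
["H5","H1"]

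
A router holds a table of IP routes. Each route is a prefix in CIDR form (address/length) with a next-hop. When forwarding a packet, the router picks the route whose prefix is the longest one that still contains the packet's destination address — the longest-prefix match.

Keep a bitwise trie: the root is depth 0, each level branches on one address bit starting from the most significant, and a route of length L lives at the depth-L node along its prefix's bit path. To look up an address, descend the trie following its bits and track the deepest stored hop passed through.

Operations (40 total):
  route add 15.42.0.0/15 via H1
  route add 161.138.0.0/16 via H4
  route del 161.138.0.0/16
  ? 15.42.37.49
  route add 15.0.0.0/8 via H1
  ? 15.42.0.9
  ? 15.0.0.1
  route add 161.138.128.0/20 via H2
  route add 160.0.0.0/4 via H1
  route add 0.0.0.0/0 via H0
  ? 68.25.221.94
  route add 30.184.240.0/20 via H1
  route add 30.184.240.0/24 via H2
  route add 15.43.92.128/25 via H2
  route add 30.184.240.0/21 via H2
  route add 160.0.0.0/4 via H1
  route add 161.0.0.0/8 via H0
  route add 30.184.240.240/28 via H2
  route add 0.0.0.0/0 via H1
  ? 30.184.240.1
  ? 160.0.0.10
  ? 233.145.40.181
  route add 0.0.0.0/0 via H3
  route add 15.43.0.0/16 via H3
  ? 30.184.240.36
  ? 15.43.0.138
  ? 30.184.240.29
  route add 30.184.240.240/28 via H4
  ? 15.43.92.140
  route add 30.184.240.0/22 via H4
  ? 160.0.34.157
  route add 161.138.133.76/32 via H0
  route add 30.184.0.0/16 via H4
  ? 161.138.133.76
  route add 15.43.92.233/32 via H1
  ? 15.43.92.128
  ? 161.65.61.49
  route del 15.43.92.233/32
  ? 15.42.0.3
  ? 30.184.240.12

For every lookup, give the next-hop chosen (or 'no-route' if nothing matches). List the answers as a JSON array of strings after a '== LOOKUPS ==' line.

Process each operation:
  add 15.42.0.0/15 -> H1 at depth 15
  add 161.138.0.0/16 -> H4 at depth 16
  del 161.138.0.0/16 (clear depth 16)
  ? 15.42.37.49  path d0:-→d1:-→d2:-→d3:-→d4:-→d5:-→d6:-→d7:-→d8:-→d9:-→d10:-→d11:-→d12:-→d13:-→d14:-→d15:H1  best=H1
  add 15.0.0.0/8 -> H1 at depth 8
  ? 15.42.0.9  path d0:-→d1:-→d2:-→d3:-→d4:-→d5:-→d6:-→d7:-→d8:H1→d9:-→d10:-→d11:-→d12:-→d13:-→d14:-→d15:H1  best=H1
  ? 15.0.0.1  path d0:-→d1:-→d2:-→d3:-→d4:-→d5:-→d6:-→d7:-→d8:H1→d9:-→d10:-  best=H1
  add 161.138.128.0/20 -> H2 at depth 20
  add 160.0.0.0/4 -> H1 at depth 4
  add 0.0.0.0/0 -> H0 at depth 0
  ? 68.25.221.94  path d0:H0→d1:-  best=H0
  add 30.184.240.0/20 -> H1 at depth 20
  add 30.184.240.0/24 -> H2 at depth 24
  add 15.43.92.128/25 -> H2 at depth 25
  add 30.184.240.0/21 -> H2 at depth 21
  add 160.0.0.0/4 -> H1 at depth 4
  add 161.0.0.0/8 -> H0 at depth 8
  add 30.184.240.240/28 -> H2 at depth 28
  add 0.0.0.0/0 -> H1 at depth 0
  ? 30.184.240.1  path d0:H1→d1:-→d2:-→d3:-→d4:-→d5:-→d6:-→d7:-→d8:-→d9:-→d10:-→d11:-→d12:-→d13:-→d14:-→d15:-→d16:-→d17:-→d18:-→d19:-→d20:H1→d21:H2→d22:-→d23:-→d24:H2  best=H2
  ? 160.0.0.10  path d0:H1→d1:-→d2:-→d3:-→d4:H1→d5:-→d6:-→d7:-  best=H1
  ? 233.145.40.181  path d0:H1→d1:-  best=H1
  add 0.0.0.0/0 -> H3 at depth 0
  add 15.43.0.0/16 -> H3 at depth 16
  ? 30.184.240.36  path d0:H3→d1:-→d2:-→d3:-→d4:-→d5:-→d6:-→d7:-→d8:-→d9:-→d10:-→d11:-→d12:-→d13:-→d14:-→d15:-→d16:-→d17:-→d18:-→d19:-→d20:H1→d21:H2→d22:-→d23:-→d24:H2  best=H2
  ? 15.43.0.138  path d0:H3→d1:-→d2:-→d3:-→d4:-→d5:-→d6:-→d7:-→d8:H1→d9:-→d10:-→d11:-→d12:-→d13:-→d14:-→d15:H1→d16:H3→d17:-  best=H3
  ? 30.184.240.29  path d0:H3→d1:-→d2:-→d3:-→d4:-→d5:-→d6:-→d7:-→d8:-→d9:-→d10:-→d11:-→d12:-→d13:-→d14:-→d15:-→d16:-→d17:-→d18:-→d19:-→d20:H1→d21:H2→d22:-→d23:-→d24:H2  best=H2
  add 30.184.240.240/28 -> H4 at depth 28
  ? 15.43.92.140  path d0:H3→d1:-→d2:-→d3:-→d4:-→d5:-→d6:-→d7:-→d8:H1→d9:-→d10:-→d11:-→d12:-→d13:-→d14:-→d15:H1→d16:H3→d17:-→d18:-→d19:-→d20:-→d21:-→d22:-→d23:-→d24:-→d25:H2  best=H2
  add 30.184.240.0/22 -> H4 at depth 22
  ? 160.0.34.157  path d0:H3→d1:-→d2:-→d3:-→d4:H1→d5:-→d6:-→d7:-  best=H1
  add 161.138.133.76/32 -> H0 at depth 32
  add 30.184.0.0/16 -> H4 at depth 16
  ? 161.138.133.76  path d0:H3→d1:-→d2:-→d3:-→d4:H1→d5:-→d6:-→d7:-→d8:H0→d9:-→d10:-→d11:-→d12:-→d13:-→d14:-→d15:-→d16:-→d17:-→d18:-→d19:-→d20:H2→d21:-→d22:-→d23:-→d24:-→d25:-→d26:-→d27:-→d28:-→d29:-→d30:-→d31:-→d32:H0  best=H0
  add 15.43.92.233/32 -> H1 at depth 32
  ? 15.43.92.128  path d0:H3→d1:-→d2:-→d3:-→d4:-→d5:-→d6:-→d7:-→d8:H1→d9:-→d10:-→d11:-→d12:-→d13:-→d14:-→d15:H1→d16:H3→d17:-→d18:-→d19:-→d20:-→d21:-→d22:-→d23:-→d24:-→d25:H2  best=H2
  ? 161.65.61.49  path d0:H3→d1:-→d2:-→d3:-→d4:H1→d5:-→d6:-→d7:-→d8:H0  best=H0
  del 15.43.92.233/32 (clear depth 32)
  ? 15.42.0.3  path d0:H3→d1:-→d2:-→d3:-→d4:-→d5:-→d6:-→d7:-→d8:H1→d9:-→d10:-→d11:-→d12:-→d13:-→d14:-→d15:H1  best=H1
  ? 30.184.240.12  path d0:H3→d1:-→d2:-→d3:-→d4:-→d5:-→d6:-→d7:-→d8:-→d9:-→d10:-→d11:-→d12:-→d13:-→d14:-→d15:-→d16:H4→d17:-→d18:-→d19:-→d20:H1→d21:H2→d22:H4→d23:-→d24:H2  best=H2

== LOOKUPS ==
["H1","H1","H1","H0","H2","H1","H1","H2","H3","H2","H2","H1","H0","H2","H0","H1","H2"]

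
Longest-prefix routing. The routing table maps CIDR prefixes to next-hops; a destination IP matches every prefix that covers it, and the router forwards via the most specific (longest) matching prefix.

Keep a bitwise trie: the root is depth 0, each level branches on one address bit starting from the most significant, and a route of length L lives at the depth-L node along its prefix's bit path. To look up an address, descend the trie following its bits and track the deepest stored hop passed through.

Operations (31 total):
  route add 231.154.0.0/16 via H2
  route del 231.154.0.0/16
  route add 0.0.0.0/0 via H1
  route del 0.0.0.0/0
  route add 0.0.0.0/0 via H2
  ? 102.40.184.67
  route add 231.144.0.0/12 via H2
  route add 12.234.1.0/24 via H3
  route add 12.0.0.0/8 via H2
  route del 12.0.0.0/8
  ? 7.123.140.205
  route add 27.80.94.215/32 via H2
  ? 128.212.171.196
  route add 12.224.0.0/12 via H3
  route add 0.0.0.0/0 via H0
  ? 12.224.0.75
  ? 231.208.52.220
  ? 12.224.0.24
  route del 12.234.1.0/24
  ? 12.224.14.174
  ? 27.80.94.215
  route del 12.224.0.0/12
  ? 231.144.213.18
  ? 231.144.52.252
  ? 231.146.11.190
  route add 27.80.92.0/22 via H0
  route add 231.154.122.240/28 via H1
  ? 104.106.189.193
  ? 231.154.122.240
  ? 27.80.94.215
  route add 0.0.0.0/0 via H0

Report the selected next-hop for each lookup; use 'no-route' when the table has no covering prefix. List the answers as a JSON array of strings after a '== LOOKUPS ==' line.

Trace:
  add 231.154.0.0/16 -> H2 at depth 16
  del 231.154.0.0/16 (clear depth 16)
  add 0.0.0.0/0 -> H1 at depth 0
  del 0.0.0.0/0 (clear depth 0)
  add 0.0.0.0/0 -> H2 at depth 0
  ? 102.40.184.67  path d0:H2  best=H2
  add 231.144.0.0/12 -> H2 at depth 12
  add 12.234.1.0/24 -> H3 at depth 24
  add 12.0.0.0/8 -> H2 at depth 8
  del 12.0.0.0/8 (clear depth 8)
  ? 7.123.140.205  path d0:H2→d1:-→d2:-→d3:-→d4:-  best=H2
  add 27.80.94.215/32 -> H2 at depth 32
  ? 128.212.171.196  path d0:H2→d1:-  best=H2
  add 12.224.0.0/12 -> H3 at depth 12
  add 0.0.0.0/0 -> H0 at depth 0
  ? 12.224.0.75  path d0:H0→d1:-→d2:-→d3:-→d4:-→d5:-→d6:-→d7:-→d8:-→d9:-→d10:-→d11:-→d12:H3  best=H3
  ? 231.208.52.220  path d0:H0→d1:-→d2:-→d3:-→d4:-→d5:-→d6:-→d7:-→d8:-→d9:-  best=H0
  ? 12.224.0.24  path d0:H0→d1:-→d2:-→d3:-→d4:-→d5:-→d6:-→d7:-→d8:-→d9:-→d10:-→d11:-→d12:H3  best=H3
  del 12.234.1.0/24 (clear depth 24)
  ? 12.224.14.174  path d0:H0→d1:-→d2:-→d3:-→d4:-→d5:-→d6:-→d7:-→d8:-→d9:-→d10:-→d11:-→d12:H3  best=H3
  ? 27.80.94.215  path d0:H0→d1:-→d2:-→d3:-→d4:-→d5:-→d6:-→d7:-→d8:-→d9:-→d10:-→d11:-→d12:-→d13:-→d14:-→d15:-→d16:-→d17:-→d18:-→d19:-→d20:-→d21:-→d22:-→d23:-→d24:-→d25:-→d26:-→d27:-→d28:-→d29:-→d30:-→d31:-→d32:H2  best=H2
  del 12.224.0.0/12 (clear depth 12)
  ? 231.144.213.18  path d0:H0→d1:-→d2:-→d3:-→d4:-→d5:-→d6:-→d7:-→d8:-→d9:-→d10:-→d11:-→d12:H2  best=H2
  ? 231.144.52.252  path d0:H0→d1:-→d2:-→d3:-→d4:-→d5:-→d6:-→d7:-→d8:-→d9:-→d10:-→d11:-→d12:H2  best=H2
  ? 231.146.11.190  path d0:H0→d1:-→d2:-→d3:-→d4:-→d5:-→d6:-→d7:-→d8:-→d9:-→d10:-→d11:-→d12:H2  best=H2
  add 27.80.92.0/22 -> H0 at depth 22
  add 231.154.122.240/28 -> H1 at depth 28
  ? 104.106.189.193  path d0:H0→d1:-  best=H0
  ? 231.154.122.240  path d0:H0→d1:-→d2:-→d3:-→d4:-→d5:-→d6:-→d7:-→d8:-→d9:-→d10:-→d11:-→d12:H2→d13:-→d14:-→d15:-→d16:-→d17:-→d18:-→d19:-→d20:-→d21:-→d22:-→d23:-→d24:-→d25:-→d26:-→d27:-→d28:H1  best=H1
  ? 27.80.94.215  path d0:H0→d1:-→d2:-→d3:-→d4:-→d5:-→d6:-→d7:-→d8:-→d9:-→d10:-→d11:-→d12:-→d13:-→d14:-→d15:-→d16:-→d17:-→d18:-→d19:-→d20:-→d21:-→d22:H0→d23:-→d24:-→d25:-→d26:-→d27:-→d28:-→d29:-→d30:-→d31:-→d32:H2  best=H2
  add 0.0.0.0/0 -> H0 at depth 0

== LOOKUPS ==
["H2","H2","H2","H3","H0","H3","H3","H2","H2","H2","H2","H0","H1","H2"]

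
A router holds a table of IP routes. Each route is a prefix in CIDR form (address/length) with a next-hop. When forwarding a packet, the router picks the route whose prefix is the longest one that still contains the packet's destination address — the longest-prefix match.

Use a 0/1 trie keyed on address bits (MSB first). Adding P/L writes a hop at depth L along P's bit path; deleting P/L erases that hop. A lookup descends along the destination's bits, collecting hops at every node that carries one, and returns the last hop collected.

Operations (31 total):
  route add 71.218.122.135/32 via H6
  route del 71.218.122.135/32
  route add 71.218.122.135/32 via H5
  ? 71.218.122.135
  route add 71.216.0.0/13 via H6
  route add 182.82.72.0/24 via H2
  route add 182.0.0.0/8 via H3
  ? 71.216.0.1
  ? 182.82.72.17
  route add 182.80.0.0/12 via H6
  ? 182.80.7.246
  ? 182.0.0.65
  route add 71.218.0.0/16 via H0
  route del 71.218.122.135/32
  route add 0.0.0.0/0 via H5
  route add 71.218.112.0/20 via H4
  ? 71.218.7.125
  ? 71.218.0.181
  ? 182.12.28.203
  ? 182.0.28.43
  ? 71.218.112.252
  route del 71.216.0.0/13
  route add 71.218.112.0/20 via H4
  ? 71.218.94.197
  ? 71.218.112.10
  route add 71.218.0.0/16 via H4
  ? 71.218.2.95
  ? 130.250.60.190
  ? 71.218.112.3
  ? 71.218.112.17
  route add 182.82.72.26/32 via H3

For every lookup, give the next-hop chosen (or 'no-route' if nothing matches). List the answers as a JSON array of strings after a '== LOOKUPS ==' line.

Apply in order:
  + 71.218.122.135/32 (H6) depth=32
  - 71.218.122.135/32 clear@32
  + 71.218.122.135/32 (H5) depth=32
  Q 71.218.122.135: descend 01000111110110100111101010000111 ; hops seen [H5] ; pick H5
  + 71.216.0.0/13 (H6) depth=13
  + 182.82.72.0/24 (H2) depth=24
  + 182.0.0.0/8 (H3) depth=8
  Q 71.216.0.1: descend 01000111110110 ; hops seen [H6] ; pick H6
  Q 182.82.72.17: descend 101101100101001001001000 ; hops seen [H3,H2] ; pick H2
  + 182.80.0.0/12 (H6) depth=12
  Q 182.80.7.246: descend 10110110010100 ; hops seen [H3,H6] ; pick H6
  Q 182.0.0.65: descend 101101100 ; hops seen [H3] ; pick H3
  + 71.218.0.0/16 (H0) depth=16
  - 71.218.122.135/32 clear@32
  + 0.0.0.0/0 (H5) depth=0
  + 71.218.112.0/20 (H4) depth=20
  Q 71.218.7.125: descend 01000111110110100 ; hops seen [H5,H6,H0] ; pick H0
  Q 71.218.0.181: descend 01000111110110100 ; hops seen [H5,H6,H0] ; pick H0
  Q 182.12.28.203: descend 101101100 ; hops seen [H5,H3] ; pick H3
  Q 182.0.28.43: descend 101101100 ; hops seen [H5,H3] ; pick H3
  Q 71.218.112.252: descend 01000111110110100111 ; hops seen [H5,H6,H0,H4] ; pick H4
  - 71.216.0.0/13 clear@13
  + 71.218.112.0/20 (H4) depth=20
  Q 71.218.94.197: descend 010001111101101001 ; hops seen [H5,H0] ; pick H0
  Q 71.218.112.10: descend 01000111110110100111 ; hops seen [H5,H0,H4] ; pick H4
  + 71.218.0.0/16 (H4) depth=16
  Q 71.218.2.95: descend 01000111110110100 ; hops seen [H5,H4] ; pick H4
  Q 130.250.60.190: descend 10 ; hops seen [H5] ; pick H5
  Q 71.218.112.3: descend 01000111110110100111 ; hops seen [H5,H4,H4] ; pick H4
  Q 71.218.112.17: descend 01000111110110100111 ; hops seen [H5,H4,H4] ; pick H4
  + 182.82.72.26/32 (H3) depth=32

== LOOKUPS ==
["H5","H6","H2","H6","H3","H0","H0","H3","H3","H4","H0","H4","H4","H5","H4","H4"]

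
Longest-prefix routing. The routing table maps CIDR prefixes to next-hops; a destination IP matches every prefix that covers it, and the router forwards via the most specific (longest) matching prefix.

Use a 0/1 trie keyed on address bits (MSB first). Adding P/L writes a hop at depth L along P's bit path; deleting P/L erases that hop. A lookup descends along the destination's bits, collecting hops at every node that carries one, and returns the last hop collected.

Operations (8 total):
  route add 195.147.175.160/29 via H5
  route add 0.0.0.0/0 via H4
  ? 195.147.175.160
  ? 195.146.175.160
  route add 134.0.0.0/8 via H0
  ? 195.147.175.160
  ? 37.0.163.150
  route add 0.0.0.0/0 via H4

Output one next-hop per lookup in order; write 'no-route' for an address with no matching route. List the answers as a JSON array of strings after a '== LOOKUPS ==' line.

Apply in order:
  + 195.147.175.160/29 (H5) depth=29
  + 0.0.0.0/0 (H4) depth=0
  ? 195.147.175.160  path d0:H4→d1:-→d2:-→d3:-→d4:-→d5:-→d6:-→d7:-→d8:-→d9:-→d10:-→d11:-→d12:-→d13:-→d14:-→d15:-→d16:-→d17:-→d18:-→d19:-→d20:-→d21:-→d22:-→d23:-→d24:-→d25:-→d26:-→d27:-→d28:-→d29:H5  best=H5
  ? 195.146.175.160  path d0:H4→d1:-→d2:-→d3:-→d4:-→d5:-→d6:-→d7:-→d8:-→d9:-→d10:-→d11:-→d12:-→d13:-→d14:-→d15:-  best=H4
  + 134.0.0.0/8 (H0) depth=8
  ? 195.147.175.160  path d0:H4→d1:-→d2:-→d3:-→d4:-→d5:-→d6:-→d7:-→d8:-→d9:-→d10:-→d11:-→d12:-→d13:-→d14:-→d15:-→d16:-→d17:-→d18:-→d19:-→d20:-→d21:-→d22:-→d23:-→d24:-→d25:-→d26:-→d27:-→d28:-→d29:H5  best=H5
  ? 37.0.163.150  path d0:H4  best=H4
  + 0.0.0.0/0 (H4) depth=0

== LOOKUPS ==
["H5","H4","H5","H4"]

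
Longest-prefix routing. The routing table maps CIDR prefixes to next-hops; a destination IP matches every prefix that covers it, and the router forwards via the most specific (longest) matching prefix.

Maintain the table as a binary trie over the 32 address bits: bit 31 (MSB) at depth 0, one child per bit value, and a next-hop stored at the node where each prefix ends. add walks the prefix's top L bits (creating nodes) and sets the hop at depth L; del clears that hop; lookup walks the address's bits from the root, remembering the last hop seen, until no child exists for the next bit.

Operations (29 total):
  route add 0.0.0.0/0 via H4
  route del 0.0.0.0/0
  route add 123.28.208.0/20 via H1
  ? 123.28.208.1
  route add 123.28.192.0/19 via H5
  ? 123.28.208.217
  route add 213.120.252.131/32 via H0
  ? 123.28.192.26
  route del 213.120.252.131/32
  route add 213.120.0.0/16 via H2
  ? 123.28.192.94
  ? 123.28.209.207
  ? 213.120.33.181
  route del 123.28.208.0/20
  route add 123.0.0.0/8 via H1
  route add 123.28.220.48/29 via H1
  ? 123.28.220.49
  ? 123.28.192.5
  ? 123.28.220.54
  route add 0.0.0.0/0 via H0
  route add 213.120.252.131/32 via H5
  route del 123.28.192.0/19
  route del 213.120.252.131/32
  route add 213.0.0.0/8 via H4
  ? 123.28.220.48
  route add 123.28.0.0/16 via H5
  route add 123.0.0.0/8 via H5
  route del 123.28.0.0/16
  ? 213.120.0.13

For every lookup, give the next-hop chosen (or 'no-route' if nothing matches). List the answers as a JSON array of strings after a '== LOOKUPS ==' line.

Apply in order:
  add 0.0.0.0/0 -> H4 at depth 0
  - 0.0.0.0/0 clear@0
  add 123.28.208.0/20 -> H1 at depth 20
  Q 123.28.208.1: descend 01111011000111001101 ; hops seen [H1] ; pick H1
  add 123.28.192.0/19 -> H5 at depth 19
  Q 123.28.208.217: descend 01111011000111001101 ; hops seen [H5,H1] ; pick H1
  add 213.120.252.131/32 -> H0 at depth 32
  Q 123.28.192.26: descend 0111101100011100110 ; hops seen [H5] ; pick H5
  - 213.120.252.131/32 clear@32
  add 213.120.0.0/16 -> H2 at depth 16
  Q 123.28.192.94: descend 0111101100011100110 ; hops seen [H5] ; pick H5
  Q 123.28.209.207: descend 01111011000111001101 ; hops seen [H5,H1] ; pick H1
  Q 213.120.33.181: descend 1101010101111000 ; hops seen [H2] ; pick H2
  - 123.28.208.0/20 clear@20
  add 123.0.0.0/8 -> H1 at depth 8
  add 123.28.220.48/29 -> H1 at depth 29
  Q 123.28.220.49: descend 01111011000111001101110000110 ; hops seen [H1,H5,H1] ; pick H1
  Q 123.28.192.5: descend 0111101100011100110 ; hops seen [H1,H5] ; pick H5
  Q 123.28.220.54: descend 01111011000111001101110000110 ; hops seen [H1,H5,H1] ; pick H1
  add 0.0.0.0/0 -> H0 at depth 0
  add 213.120.252.131/32 -> H5 at depth 32
  - 123.28.192.0/19 clear@19
  - 213.120.252.131/32 clear@32
  add 213.0.0.0/8 -> H4 at depth 8
  Q 123.28.220.48: descend 01111011000111001101110000110 ; hops seen [H0,H1,H1] ; pick H1
  add 123.28.0.0/16 -> H5 at depth 16
  add 123.0.0.0/8 -> H5 at depth 8
  - 123.28.0.0/16 clear@16
  Q 213.120.0.13: descend 1101010101111000 ; hops seen [H0,H4,H2] ; pick H2

== LOOKUPS ==
["H1","H1","H5","H5","H1","H2","H1","H5","H1","H1","H2"]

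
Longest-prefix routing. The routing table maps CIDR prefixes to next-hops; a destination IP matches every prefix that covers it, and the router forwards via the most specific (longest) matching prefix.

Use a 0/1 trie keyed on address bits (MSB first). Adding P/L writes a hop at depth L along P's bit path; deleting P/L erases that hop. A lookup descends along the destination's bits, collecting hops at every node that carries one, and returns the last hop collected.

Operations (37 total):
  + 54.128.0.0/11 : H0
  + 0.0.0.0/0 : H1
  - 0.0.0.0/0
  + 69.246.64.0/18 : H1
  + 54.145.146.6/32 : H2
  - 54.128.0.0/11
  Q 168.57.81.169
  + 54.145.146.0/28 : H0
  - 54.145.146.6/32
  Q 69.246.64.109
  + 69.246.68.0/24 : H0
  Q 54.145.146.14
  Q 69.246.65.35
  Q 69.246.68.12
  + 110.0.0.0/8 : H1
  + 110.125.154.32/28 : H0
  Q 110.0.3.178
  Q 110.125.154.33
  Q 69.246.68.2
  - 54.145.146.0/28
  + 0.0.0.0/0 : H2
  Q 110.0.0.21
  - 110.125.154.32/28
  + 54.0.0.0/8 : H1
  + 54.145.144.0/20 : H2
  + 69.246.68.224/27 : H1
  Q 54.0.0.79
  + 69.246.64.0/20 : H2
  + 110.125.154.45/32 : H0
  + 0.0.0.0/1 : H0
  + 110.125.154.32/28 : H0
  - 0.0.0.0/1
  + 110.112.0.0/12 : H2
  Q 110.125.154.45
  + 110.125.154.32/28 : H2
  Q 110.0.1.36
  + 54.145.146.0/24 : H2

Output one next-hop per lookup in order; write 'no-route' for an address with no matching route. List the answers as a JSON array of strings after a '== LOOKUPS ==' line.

Apply in order:
  + 54.128.0.0/11 (H0) depth=11
  + 0.0.0.0/0 (H1) depth=0
  - 0.0.0.0/0 clear@0
  + 69.246.64.0/18 (H1) depth=18
  + 54.145.146.6/32 (H2) depth=32
  - 54.128.0.0/11 clear@11
  lookup 168.57.81.169: bits ε walk d0:- -> no-route
  + 54.145.146.0/28 (H0) depth=28
  - 54.145.146.6/32 clear@32
  lookup 69.246.64.109: bits 010001011111011001 walk d0:-→d1:-→d2:-→d3:-→d4:-→d5:-→d6:-→d7:-→d8:-→d9:-→d10:-→d11:-→d12:-→d13:-→d14:-→d15:-→d16:-→d17:-→d18:H1 -> H1
  + 69.246.68.0/24 (H0) depth=24
  lookup 54.145.146.14: bits 0011011010010001100100100000 walk d0:-→d1:-→d2:-→d3:-→d4:-→d5:-→d6:-→d7:-→d8:-→d9:-→d10:-→d11:-→d12:-→d13:-→d14:-→d15:-→d16:-→d17:-→d18:-→d19:-→d20:-→d21:-→d22:-→d23:-→d24:-→d25:-→d26:-→d27:-→d28:H0 -> H0
  lookup 69.246.65.35: bits 010001011111011001000 walk d0:-→d1:-→d2:-→d3:-→d4:-→d5:-→d6:-→d7:-→d8:-→d9:-→d10:-→d11:-→d12:-→d13:-→d14:-→d15:-→d16:-→d17:-→d18:H1→d19:-→d20:-→d21:- -> H1
  lookup 69.246.68.12: bits 010001011111011001000100 walk d0:-→d1:-→d2:-→d3:-→d4:-→d5:-→d6:-→d7:-→d8:-→d9:-→d10:-→d11:-→d12:-→d13:-→d14:-→d15:-→d16:-→d17:-→d18:H1→d19:-→d20:-→d21:-→d22:-→d23:-→d24:H0 -> H0
  + 110.0.0.0/8 (H1) depth=8
  + 110.125.154.32/28 (H0) depth=28
  lookup 110.0.3.178: bits 011011100 walk d0:-→d1:-→d2:-→d3:-→d4:-→d5:-→d6:-→d7:-→d8:H1→d9:- -> H1
  lookup 110.125.154.33: bits 0110111001111101100110100010 walk d0:-→d1:-→d2:-→d3:-→d4:-→d5:-→d6:-→d7:-→d8:H1→d9:-→d10:-→d11:-→d12:-→d13:-→d14:-→d15:-→d16:-→d17:-→d18:-→d19:-→d20:-→d21:-→d22:-→d23:-→d24:-→d25:-→d26:-→d27:-→d28:H0 -> H0
  lookup 69.246.68.2: bits 010001011111011001000100 walk d0:-→d1:-→d2:-→d3:-→d4:-→d5:-→d6:-→d7:-→d8:-→d9:-→d10:-→d11:-→d12:-→d13:-→d14:-→d15:-→d16:-→d17:-→d18:H1→d19:-→d20:-→d21:-→d22:-→d23:-→d24:H0 -> H0
  - 54.145.146.0/28 clear@28
  + 0.0.0.0/0 (H2) depth=0
  lookup 110.0.0.21: bits 011011100 walk d0:H2→d1:-→d2:-→d3:-→d4:-→d5:-→d6:-→d7:-→d8:H1→d9:- -> H1
  - 110.125.154.32/28 clear@28
  + 54.0.0.0/8 (H1) depth=8
  + 54.145.144.0/20 (H2) depth=20
  + 69.246.68.224/27 (H1) depth=27
  lookup 54.0.0.79: bits 00110110 walk d0:H2→d1:-→d2:-→d3:-→d4:-→d5:-→d6:-→d7:-→d8:H1 -> H1
  + 69.246.64.0/20 (H2) depth=20
  + 110.125.154.45/32 (H0) depth=32
  + 0.0.0.0/1 (H0) depth=1
  + 110.125.154.32/28 (H0) depth=28
  - 0.0.0.0/1 clear@1
  + 110.112.0.0/12 (H2) depth=12
  lookup 110.125.154.45: bits 01101110011111011001101000101101 walk d0:H2→d1:-→d2:-→d3:-→d4:-→d5:-→d6:-→d7:-→d8:H1→d9:-→d10:-→d11:-→d12:H2→d13:-→d14:-→d15:-→d16:-→d17:-→d18:-→d19:-→d20:-→d21:-→d22:-→d23:-→d24:-→d25:-→d26:-→d27:-→d28:H0→d29:-→d30:-→d31:-→d32:H0 -> H0
  + 110.125.154.32/28 (H2) depth=28
  lookup 110.0.1.36: bits 011011100 walk d0:H2→d1:-→d2:-→d3:-→d4:-→d5:-→d6:-→d7:-→d8:H1→d9:- -> H1
  + 54.145.146.0/24 (H2) depth=24

== LOOKUPS ==
["no-route","H1","H0","H1","H0","H1","H0","H0","H1","H1","H0","H1"]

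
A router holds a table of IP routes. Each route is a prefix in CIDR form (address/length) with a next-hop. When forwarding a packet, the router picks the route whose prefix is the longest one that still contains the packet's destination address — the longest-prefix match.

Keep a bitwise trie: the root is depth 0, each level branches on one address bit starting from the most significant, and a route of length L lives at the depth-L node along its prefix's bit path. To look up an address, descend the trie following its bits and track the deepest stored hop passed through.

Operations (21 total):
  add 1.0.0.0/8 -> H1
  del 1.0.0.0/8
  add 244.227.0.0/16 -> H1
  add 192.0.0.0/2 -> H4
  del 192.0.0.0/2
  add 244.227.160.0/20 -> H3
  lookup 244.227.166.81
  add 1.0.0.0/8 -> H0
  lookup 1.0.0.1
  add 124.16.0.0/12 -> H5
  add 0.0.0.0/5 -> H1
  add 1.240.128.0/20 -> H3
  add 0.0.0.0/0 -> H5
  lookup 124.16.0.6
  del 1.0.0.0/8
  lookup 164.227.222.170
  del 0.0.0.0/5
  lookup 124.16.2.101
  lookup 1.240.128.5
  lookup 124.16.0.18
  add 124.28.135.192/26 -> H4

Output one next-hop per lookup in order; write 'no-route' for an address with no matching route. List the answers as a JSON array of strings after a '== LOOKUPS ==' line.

Apply in order:
  + 1.0.0.0/8 (H1) depth=8
  del 1.0.0.0/8 (clear depth 8)
  + 244.227.0.0/16 (H1) depth=16
  + 192.0.0.0/2 (H4) depth=2
  del 192.0.0.0/2 (clear depth 2)
  + 244.227.160.0/20 (H3) depth=20
  lookup 244.227.166.81: bits 11110100111000111010 walk d0:-→d1:-→d2:-→d3:-→d4:-→d5:-→d6:-→d7:-→d8:-→d9:-→d10:-→d11:-→d12:-→d13:-→d14:-→d15:-→d16:H1→d17:-→d18:-→d19:-→d20:H3 -> H3
  + 1.0.0.0/8 (H0) depth=8
  lookup 1.0.0.1: bits 00000001 walk d0:-→d1:-→d2:-→d3:-→d4:-→d5:-→d6:-→d7:-→d8:H0 -> H0
  + 124.16.0.0/12 (H5) depth=12
  + 0.0.0.0/5 (H1) depth=5
  + 1.240.128.0/20 (H3) depth=20
  + 0.0.0.0/0 (H5) depth=0
  lookup 124.16.0.6: bits 011111000001 walk d0:H5→d1:-→d2:-→d3:-→d4:-→d5:-→d6:-→d7:-→d8:-→d9:-→d10:-→d11:-→d12:H5 -> H5
  del 1.0.0.0/8 (clear depth 8)
  lookup 164.227.222.170: bits 1 walk d0:H5→d1:- -> H5
  del 0.0.0.0/5 (clear depth 5)
  lookup 124.16.2.101: bits 011111000001 walk d0:H5→d1:-→d2:-→d3:-→d4:-→d5:-→d6:-→d7:-→d8:-→d9:-→d10:-→d11:-→d12:H5 -> H5
  lookup 1.240.128.5: bits 00000001111100001000 walk d0:H5→d1:-→d2:-→d3:-→d4:-→d5:-→d6:-→d7:-→d8:-→d9:-→d10:-→d11:-→d12:-→d13:-→d14:-→d15:-→d16:-→d17:-→d18:-→d19:-→d20:H3 -> H3
  lookup 124.16.0.18: bits 011111000001 walk d0:H5→d1:-→d2:-→d3:-→d4:-→d5:-→d6:-→d7:-→d8:-→d9:-→d10:-→d11:-→d12:H5 -> H5
  + 124.28.135.192/26 (H4) depth=26

== LOOKUPS ==
["H3","H0","H5","H5","H5","H3","H5"]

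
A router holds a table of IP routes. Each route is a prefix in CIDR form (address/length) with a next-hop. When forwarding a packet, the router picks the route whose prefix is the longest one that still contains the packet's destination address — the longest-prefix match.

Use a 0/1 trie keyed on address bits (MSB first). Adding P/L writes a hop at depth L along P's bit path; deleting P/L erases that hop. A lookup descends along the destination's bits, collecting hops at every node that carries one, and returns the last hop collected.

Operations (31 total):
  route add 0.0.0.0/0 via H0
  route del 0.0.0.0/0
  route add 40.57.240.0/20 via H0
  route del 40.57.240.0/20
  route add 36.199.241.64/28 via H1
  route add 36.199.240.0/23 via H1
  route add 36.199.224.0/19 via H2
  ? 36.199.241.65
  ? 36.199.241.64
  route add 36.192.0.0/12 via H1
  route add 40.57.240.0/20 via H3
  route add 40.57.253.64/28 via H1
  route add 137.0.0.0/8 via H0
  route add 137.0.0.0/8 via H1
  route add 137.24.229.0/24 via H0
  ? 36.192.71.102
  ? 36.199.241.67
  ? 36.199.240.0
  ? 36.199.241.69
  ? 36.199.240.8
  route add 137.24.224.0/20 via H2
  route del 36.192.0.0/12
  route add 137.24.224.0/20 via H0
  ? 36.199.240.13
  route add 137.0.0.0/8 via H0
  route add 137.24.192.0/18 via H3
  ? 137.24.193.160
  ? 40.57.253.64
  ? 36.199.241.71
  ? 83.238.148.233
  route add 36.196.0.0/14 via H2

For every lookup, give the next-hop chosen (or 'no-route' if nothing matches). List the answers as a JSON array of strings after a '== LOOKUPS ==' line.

Process each operation:
  + 0.0.0.0/0 (H0) depth=0
  - 0.0.0.0/0 clear@0
  + 40.57.240.0/20 (H0) depth=20
  - 40.57.240.0/20 clear@20
  + 36.199.241.64/28 (H1) depth=28
  + 36.199.240.0/23 (H1) depth=23
  + 36.199.224.0/19 (H2) depth=19
  lookup 36.199.241.65: bits 0010010011000111111100010100 walk d0:-→d1:-→d2:-→d3:-→d4:-→d5:-→d6:-→d7:-→d8:-→d9:-→d10:-→d11:-→d12:-→d13:-→d14:-→d15:-→d16:-→d17:-→d18:-→d19:H2→d20:-→d21:-→d22:-→d23:H1→d24:-→d25:-→d26:-→d27:-→d28:H1 -> H1
  lookup 36.199.241.64: bits 0010010011000111111100010100 walk d0:-→d1:-→d2:-→d3:-→d4:-→d5:-→d6:-→d7:-→d8:-→d9:-→d10:-→d11:-→d12:-→d13:-→d14:-→d15:-→d16:-→d17:-→d18:-→d19:H2→d20:-→d21:-→d22:-→d23:H1→d24:-→d25:-→d26:-→d27:-→d28:H1 -> H1
  + 36.192.0.0/12 (H1) depth=12
  + 40.57.240.0/20 (H3) depth=20
  + 40.57.253.64/28 (H1) depth=28
  + 137.0.0.0/8 (H0) depth=8
  + 137.0.0.0/8 (H1) depth=8
  + 137.24.229.0/24 (H0) depth=24
  lookup 36.192.71.102: bits 0010010011000 walk d0:-→d1:-→d2:-→d3:-→d4:-→d5:-→d6:-→d7:-→d8:-→d9:-→d10:-→d11:-→d12:H1→d13:- -> H1
  lookup 36.199.241.67: bits 0010010011000111111100010100 walk d0:-→d1:-→d2:-→d3:-→d4:-→d5:-→d6:-→d7:-→d8:-→d9:-→d10:-→d11:-→d12:H1→d13:-→d14:-→d15:-→d16:-→d17:-→d18:-→d19:H2→d20:-→d21:-→d22:-→d23:H1→d24:-→d25:-→d26:-→d27:-→d28:H1 -> H1
  lookup 36.199.240.0: bits 00100100110001111111000 walk d0:-→d1:-→d2:-→d3:-→d4:-→d5:-→d6:-→d7:-→d8:-→d9:-→d10:-→d11:-→d12:H1→d13:-→d14:-→d15:-→d16:-→d17:-→d18:-→d19:H2→d20:-→d21:-→d22:-→d23:H1 -> H1
  lookup 36.199.241.69: bits 0010010011000111111100010100 walk d0:-→d1:-→d2:-→d3:-→d4:-→d5:-→d6:-→d7:-→d8:-→d9:-→d10:-→d11:-→d12:H1→d13:-→d14:-→d15:-→d16:-→d17:-→d18:-→d19:H2→d20:-→d21:-→d22:-→d23:H1→d24:-→d25:-→d26:-→d27:-→d28:H1 -> H1
  lookup 36.199.240.8: bits 00100100110001111111000 walk d0:-→d1:-→d2:-→d3:-→d4:-→d5:-→d6:-→d7:-→d8:-→d9:-→d10:-→d11:-→d12:H1→d13:-→d14:-→d15:-→d16:-→d17:-→d18:-→d19:H2→d20:-→d21:-→d22:-→d23:H1 -> H1
  + 137.24.224.0/20 (H2) depth=20
  - 36.192.0.0/12 clear@12
  + 137.24.224.0/20 (H0) depth=20
  lookup 36.199.240.13: bits 00100100110001111111000 walk d0:-→d1:-→d2:-→d3:-→d4:-→d5:-→d6:-→d7:-→d8:-→d9:-→d10:-→d11:-→d12:-→d13:-→d14:-→d15:-→d16:-→d17:-→d18:-→d19:H2→d20:-→d21:-→d22:-→d23:H1 -> H1
  + 137.0.0.0/8 (H0) depth=8
  + 137.24.192.0/18 (H3) depth=18
  lookup 137.24.193.160: bits 100010010001100011 walk d0:-→d1:-→d2:-→d3:-→d4:-→d5:-→d6:-→d7:-→d8:H0→d9:-→d10:-→d11:-→d12:-→d13:-→d14:-→d15:-→d16:-→d17:-→d18:H3 -> H3
  lookup 40.57.253.64: bits 0010100000111001111111010100 walk d0:-→d1:-→d2:-→d3:-→d4:-→d5:-→d6:-→d7:-→d8:-→d9:-→d10:-→d11:-→d12:-→d13:-→d14:-→d15:-→d16:-→d17:-→d18:-→d19:-→d20:H3→d21:-→d22:-→d23:-→d24:-→d25:-→d26:-→d27:-→d28:H1 -> H1
  lookup 36.199.241.71: bits 0010010011000111111100010100 walk d0:-→d1:-→d2:-→d3:-→d4:-→d5:-→d6:-→d7:-→d8:-→d9:-→d10:-→d11:-→d12:-→d13:-→d14:-→d15:-→d16:-→d17:-→d18:-→d19:H2→d20:-→d21:-→d22:-→d23:H1→d24:-→d25:-→d26:-→d27:-→d28:H1 -> H1
  lookup 83.238.148.233: bits 0 walk d0:-→d1:- -> no-route
  + 36.196.0.0/14 (H2) depth=14

== LOOKUPS ==
["H1","H1","H1","H1","H1","H1","H1","H1","H3","H1","H1","no-route"]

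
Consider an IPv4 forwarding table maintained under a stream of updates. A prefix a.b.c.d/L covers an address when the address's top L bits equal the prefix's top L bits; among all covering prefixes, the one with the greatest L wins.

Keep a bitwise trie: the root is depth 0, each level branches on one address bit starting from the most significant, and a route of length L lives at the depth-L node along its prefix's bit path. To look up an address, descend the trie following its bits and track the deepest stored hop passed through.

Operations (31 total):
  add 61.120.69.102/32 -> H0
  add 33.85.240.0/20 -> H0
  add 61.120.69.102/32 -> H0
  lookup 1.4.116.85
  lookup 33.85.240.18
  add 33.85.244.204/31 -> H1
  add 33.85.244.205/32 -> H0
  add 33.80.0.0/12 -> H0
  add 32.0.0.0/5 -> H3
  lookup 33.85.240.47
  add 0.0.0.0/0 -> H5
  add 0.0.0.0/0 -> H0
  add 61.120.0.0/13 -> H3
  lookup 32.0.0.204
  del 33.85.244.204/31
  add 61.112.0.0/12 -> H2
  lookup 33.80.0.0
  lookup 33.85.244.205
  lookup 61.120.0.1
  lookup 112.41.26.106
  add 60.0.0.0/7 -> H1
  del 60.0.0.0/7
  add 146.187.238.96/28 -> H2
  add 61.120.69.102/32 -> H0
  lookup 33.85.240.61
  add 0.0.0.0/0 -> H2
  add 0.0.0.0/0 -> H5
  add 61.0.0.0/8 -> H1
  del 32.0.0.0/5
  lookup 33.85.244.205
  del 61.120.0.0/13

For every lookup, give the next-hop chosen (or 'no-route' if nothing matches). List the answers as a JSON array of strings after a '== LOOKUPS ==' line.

Apply in order:
  + 61.120.69.102/32 (H0) depth=32
  + 33.85.240.0/20 (H0) depth=20
  + 61.120.69.102/32 (H0) depth=32
  Q 1.4.116.85: descend 00 ; hops seen [∅] ; pick no-route
  Q 33.85.240.18: descend 00100001010101011111 ; hops seen [H0] ; pick H0
  + 33.85.244.204/31 (H1) depth=31
  + 33.85.244.205/32 (H0) depth=32
  + 33.80.0.0/12 (H0) depth=12
  + 32.0.0.0/5 (H3) depth=5
  Q 33.85.240.47: descend 001000010101010111110 ; hops seen [H3,H0,H0] ; pick H0
  + 0.0.0.0/0 (H5) depth=0
  + 0.0.0.0/0 (H0) depth=0
  + 61.120.0.0/13 (H3) depth=13
  Q 32.0.0.204: descend 0010000 ; hops seen [H0,H3] ; pick H3
  del 33.85.244.204/31 (clear depth 31)
  + 61.112.0.0/12 (H2) depth=12
  Q 33.80.0.0: descend 0010000101010 ; hops seen [H0,H3,H0] ; pick H0
  Q 33.85.244.205: descend 00100001010101011111010011001101 ; hops seen [H0,H3,H0,H0,H0] ; pick H0
  Q 61.120.0.1: descend 00111101011110000 ; hops seen [H0,H2,H3] ; pick H3
  Q 112.41.26.106: descend 0 ; hops seen [H0] ; pick H0
  + 60.0.0.0/7 (H1) depth=7
  del 60.0.0.0/7 (clear depth 7)
  + 146.187.238.96/28 (H2) depth=28
  + 61.120.69.102/32 (H0) depth=32
  Q 33.85.240.61: descend 001000010101010111110 ; hops seen [H0,H3,H0,H0] ; pick H0
  + 0.0.0.0/0 (H2) depth=0
  + 0.0.0.0/0 (H5) depth=0
  + 61.0.0.0/8 (H1) depth=8
  del 32.0.0.0/5 (clear depth 5)
  Q 33.85.244.205: descend 00100001010101011111010011001101 ; hops seen [H5,H0,H0,H0] ; pick H0
  del 61.120.0.0/13 (clear depth 13)

== LOOKUPS ==
["no-route","H0","H0","H3","H0","H0","H3","H0","H0","H0"]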